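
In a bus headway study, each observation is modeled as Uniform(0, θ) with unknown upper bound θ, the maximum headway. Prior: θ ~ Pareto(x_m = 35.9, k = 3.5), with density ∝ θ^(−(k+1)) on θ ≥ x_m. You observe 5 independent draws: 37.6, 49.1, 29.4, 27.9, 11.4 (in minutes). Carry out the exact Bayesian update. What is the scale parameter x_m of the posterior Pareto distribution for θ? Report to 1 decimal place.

A Pareto(scale x_m, shape k) prior on the upper bound θ of Uniform(0, θ) is conjugate: posterior is Pareto(max(x_m, max xᵢ), k + n).
Sample maximum = 49.1; prior scale x_m = 35.9 → posterior scale = max = 49.1.
Posterior shape = 3.5 + 5 = 8.5.
Posterior scale x_m = 49.1.

49.1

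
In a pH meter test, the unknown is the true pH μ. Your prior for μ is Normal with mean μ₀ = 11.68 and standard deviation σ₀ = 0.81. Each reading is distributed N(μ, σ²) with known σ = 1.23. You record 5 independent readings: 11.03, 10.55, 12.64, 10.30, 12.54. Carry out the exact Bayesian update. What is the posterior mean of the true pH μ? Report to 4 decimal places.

For Normal data with known variance σ², a Normal(μ₀, σ₀²) prior on μ is conjugate. Posterior precision = 1/σ₀² + n/σ²; posterior mean is the precision-weighted average of μ₀ and x̄.
Σxᵢ = 11.03 + 10.55 + 12.64 + 10.30 + 12.54 = 57.06, so n·x̄ = 57.06.
σ₀² = 0.81² = 0.6561, σ² = 1.23² = 1.5129; σ² + n·σ₀² = 1.5129 + 5·0.6561 = 4.7934.
Posterior mean = (μ₀/σ₀² + n·x̄/σ²)/(1/σ₀² + n/σ²) = (σ²·μ₀ + σ₀²·n·x̄)/(σ² + n·σ₀²) = (1.5129·11.68 + 0.6561·57.06)/4.7934 = 55.107738/4.7934 = 11.4966.

11.4966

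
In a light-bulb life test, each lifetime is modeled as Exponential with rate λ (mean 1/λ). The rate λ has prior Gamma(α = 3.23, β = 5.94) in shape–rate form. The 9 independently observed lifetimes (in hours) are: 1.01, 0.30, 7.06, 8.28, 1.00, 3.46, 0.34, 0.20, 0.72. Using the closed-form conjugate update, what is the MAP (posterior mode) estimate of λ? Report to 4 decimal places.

0.3967

With a Gamma(shape α, rate β) prior on the exponential rate λ, the posterior after n observations with total T = Σxᵢ is Gamma(α+n, β+T).
Sum of observations T = 22.37 hours; n = 9.
Posterior: Gamma(3.23+9, 5.94+22.37) = Gamma(12.23, 28.31).
Mode = (α−1)/β = 0.3967.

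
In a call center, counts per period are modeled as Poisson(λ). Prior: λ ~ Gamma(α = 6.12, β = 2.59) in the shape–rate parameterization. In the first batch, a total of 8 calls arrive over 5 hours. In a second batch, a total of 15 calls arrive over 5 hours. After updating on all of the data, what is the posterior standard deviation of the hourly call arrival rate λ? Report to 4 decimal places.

0.4286

With a Gamma(shape α, rate β) prior, the Poisson likelihood is conjugate: the posterior is Gamma(α + ΣXᵢ, β + n).
After batch 1: Gamma(α+S, β+n) = Gamma(6.12+8, 2.59+5) = Gamma(14.12, 7.59).
After batch 2: Gamma(α+S, β+n) = Gamma(14.12+15, 7.59+5) = Gamma(29.12, 12.59).
SD = √α/β = √29.12/12.59 = 0.4286.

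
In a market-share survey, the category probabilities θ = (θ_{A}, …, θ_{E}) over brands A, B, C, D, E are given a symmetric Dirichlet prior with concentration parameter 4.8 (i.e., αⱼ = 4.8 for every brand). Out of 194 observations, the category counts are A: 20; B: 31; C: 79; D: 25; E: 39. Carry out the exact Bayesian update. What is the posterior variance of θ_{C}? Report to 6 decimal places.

0.001081

The Dirichlet prior is conjugate to the Multinomial likelihood: each posterior αⱼ = prior αⱼ + observed count nⱼ.
Posterior concentration: (24.8, 35.8, 83.8, 29.8, 43.8), total = 218.0.
Var[θ_j] = α_j(Σα−α_j)/((Σα)²(Σα+1)) = 83.8·134.2/(218.0²·219.0) = 0.001081.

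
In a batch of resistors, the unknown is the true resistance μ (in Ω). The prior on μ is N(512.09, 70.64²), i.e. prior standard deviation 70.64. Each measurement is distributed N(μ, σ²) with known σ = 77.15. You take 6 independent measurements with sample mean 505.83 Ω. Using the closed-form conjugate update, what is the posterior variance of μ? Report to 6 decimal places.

827.510291

For Normal data with known variance σ², a Normal(μ₀, σ₀²) prior on μ is conjugate. Posterior precision = 1/σ₀² + n/σ²; posterior mean is the precision-weighted average of μ₀ and x̄.
σ₀² = 70.64² = 4990.0096, σ² = 77.15² = 5952.1225; σ² + n·σ₀² = 5952.1225 + 6·4990.0096 = 35892.1801.
Posterior precision = 1/σ₀² + n/σ² = 1/4990.0096 + 6/5952.1225 = (σ² + n·σ₀²)/(σ₀²σ²) = 35892.1801/(4990.0096·5952.1225); posterior variance σₙ² = σ₀²σ²/(σ² + n·σ₀²) = 4990.0096·5952.1225/35892.1801 = 827.510291.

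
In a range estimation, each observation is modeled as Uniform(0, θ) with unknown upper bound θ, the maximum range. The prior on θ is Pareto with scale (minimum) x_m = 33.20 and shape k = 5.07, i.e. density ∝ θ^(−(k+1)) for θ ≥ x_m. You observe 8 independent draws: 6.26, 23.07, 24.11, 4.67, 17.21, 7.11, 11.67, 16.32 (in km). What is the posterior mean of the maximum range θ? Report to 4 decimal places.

A Pareto(scale x_m, shape k) prior on the upper bound θ of Uniform(0, θ) is conjugate: posterior is Pareto(max(x_m, max xᵢ), k + n).
Sample maximum = 24.11; prior scale x_m = 33.20 → posterior scale = max = 33.20.
Posterior shape = 5.07 + 8 = 13.07.
E[θ|data] = k·x_m/(k−1) = 13.07·33.20/12.07 = 35.9506.

35.9506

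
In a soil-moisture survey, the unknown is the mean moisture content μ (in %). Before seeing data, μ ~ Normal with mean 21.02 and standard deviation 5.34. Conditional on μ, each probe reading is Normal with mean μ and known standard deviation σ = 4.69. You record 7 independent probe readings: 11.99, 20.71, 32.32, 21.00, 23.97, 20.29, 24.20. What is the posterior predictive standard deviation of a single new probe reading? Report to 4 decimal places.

4.9826

For Normal data with known variance σ², a Normal(μ₀, σ₀²) prior on μ is conjugate. Posterior precision = 1/σ₀² + n/σ²; posterior mean is the precision-weighted average of μ₀ and x̄.
σ₀² = 5.34² = 28.5156, σ² = 4.69² = 21.9961; σ² + n·σ₀² = 21.9961 + 7·28.5156 = 221.6053.
Posterior precision = 1/σ₀² + n/σ² = 1/28.5156 + 7/21.9961 = (σ² + n·σ₀²)/(σ₀²σ²) = 221.6053/(28.5156·21.9961); posterior variance σₙ² = σ₀²σ²/(σ² + n·σ₀²) = 28.5156·21.9961/221.6053 = 2.830402.
Predictive variance for one new observation = σₙ² + σ² = 28.5156·21.9961/221.6053 + 21.9961 = σ²·(σ₀² + 221.6053)/221.6053 = 21.9961·250.1209/221.6053 = 24.826502; SD = √(21.9961·250.1209/221.6053) = 4.9826.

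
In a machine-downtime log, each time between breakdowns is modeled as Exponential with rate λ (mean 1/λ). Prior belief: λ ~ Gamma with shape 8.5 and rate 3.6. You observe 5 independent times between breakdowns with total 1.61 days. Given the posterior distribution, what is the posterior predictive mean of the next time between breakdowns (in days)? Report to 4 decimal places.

With a Gamma(shape α, rate β) prior on the exponential rate λ, the posterior after n observations with total T = Σxᵢ is Gamma(α+n, β+T).
Posterior: Gamma(8.5+5, 3.6+1.61) = Gamma(13.5, 5.21).
The predictive distribution for the next observation is Lomax; its mean is β/(α−1) = 5.21/12.5 = 0.4168.

0.4168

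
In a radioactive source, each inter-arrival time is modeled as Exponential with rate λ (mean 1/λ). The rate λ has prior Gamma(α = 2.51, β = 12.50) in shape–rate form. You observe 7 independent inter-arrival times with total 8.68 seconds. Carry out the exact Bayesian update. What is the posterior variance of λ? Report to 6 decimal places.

With a Gamma(shape α, rate β) prior on the exponential rate λ, the posterior after n observations with total T = Σxᵢ is Gamma(α+n, β+T).
Posterior: Gamma(2.51+7, 12.50+8.68) = Gamma(9.51, 21.18).
Var = α/β² = 0.021200.

0.021200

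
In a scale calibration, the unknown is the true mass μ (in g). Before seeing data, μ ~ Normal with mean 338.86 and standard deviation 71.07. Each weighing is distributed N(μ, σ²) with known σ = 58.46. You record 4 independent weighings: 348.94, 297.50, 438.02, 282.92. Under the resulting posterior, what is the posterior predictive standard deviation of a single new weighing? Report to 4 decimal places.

64.4077

For Normal data with known variance σ², a Normal(μ₀, σ₀²) prior on μ is conjugate. Posterior precision = 1/σ₀² + n/σ²; posterior mean is the precision-weighted average of μ₀ and x̄.
σ₀² = 71.07² = 5050.9449, σ² = 58.46² = 3417.5716; σ² + n·σ₀² = 3417.5716 + 4·5050.9449 = 23621.3512.
Posterior precision = 1/σ₀² + n/σ² = 1/5050.9449 + 4/3417.5716 = (σ² + n·σ₀²)/(σ₀²σ²) = 23621.3512/(5050.9449·3417.5716); posterior variance σₙ² = σ₀²σ²/(σ² + n·σ₀²) = 5050.9449·3417.5716/23621.3512 = 730.778087.
Predictive variance for one new observation = σₙ² + σ² = 5050.9449·3417.5716/23621.3512 + 3417.5716 = σ²·(σ₀² + 23621.3512)/23621.3512 = 3417.5716·28672.2961/23621.3512 = 4148.349687; SD = √(3417.5716·28672.2961/23621.3512) = 64.4077.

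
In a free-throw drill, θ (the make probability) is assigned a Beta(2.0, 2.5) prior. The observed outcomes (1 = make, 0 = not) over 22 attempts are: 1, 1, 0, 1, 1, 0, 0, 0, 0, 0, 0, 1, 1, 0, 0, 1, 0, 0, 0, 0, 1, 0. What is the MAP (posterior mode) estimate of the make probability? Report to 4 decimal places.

0.3673

The Beta prior is conjugate to a Binomial/Bernoulli likelihood; the update adds successes to α and failures to β.
Posterior: Beta(α+k, β+n−k) = Beta(2.0+8, 2.5+14) = Beta(10.0, 16.5).
Mode of Beta(a,b) for a,b>1 is (a−1)/(a+b−2) = 9.0/24.5 = 0.3673.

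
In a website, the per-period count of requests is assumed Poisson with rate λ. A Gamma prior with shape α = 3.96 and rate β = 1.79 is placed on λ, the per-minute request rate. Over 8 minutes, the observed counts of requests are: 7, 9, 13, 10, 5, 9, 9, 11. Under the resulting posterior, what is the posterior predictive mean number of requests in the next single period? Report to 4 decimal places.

7.8611

With a Gamma(shape α, rate β) prior, the Poisson likelihood is conjugate: the posterior is Gamma(α + ΣXᵢ, β + n).
Sum of counts S = 73 over n = 8 minutes.
Posterior: Gamma(α+S, β+n) = Gamma(3.96+73, 1.79+8) = Gamma(76.96, 9.79).
The predictive distribution for one future period is NegBinom with mean α/β = 7.8611.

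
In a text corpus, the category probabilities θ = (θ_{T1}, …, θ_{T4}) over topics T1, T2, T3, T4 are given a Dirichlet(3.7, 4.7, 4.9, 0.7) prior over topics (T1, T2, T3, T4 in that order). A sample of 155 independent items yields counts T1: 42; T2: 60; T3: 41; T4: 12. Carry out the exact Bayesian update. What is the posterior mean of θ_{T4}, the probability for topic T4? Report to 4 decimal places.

0.0751

The Dirichlet prior is conjugate to the Multinomial likelihood: each posterior αⱼ = prior αⱼ + observed count nⱼ.
Posterior concentration: (45.7, 64.7, 45.9, 12.7), total = 169.0.
E[θ_{T4}|data] = α_{T4}/Σα = 12.7/169.0 = 0.0751.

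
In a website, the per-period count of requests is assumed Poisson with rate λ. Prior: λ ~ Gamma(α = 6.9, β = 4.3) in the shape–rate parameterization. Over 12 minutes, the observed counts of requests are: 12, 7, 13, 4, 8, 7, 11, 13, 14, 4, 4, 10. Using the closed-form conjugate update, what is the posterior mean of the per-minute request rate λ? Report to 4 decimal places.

With a Gamma(shape α, rate β) prior, the Poisson likelihood is conjugate: the posterior is Gamma(α + ΣXᵢ, β + n).
Sum of counts S = 107 over n = 12 minutes.
Posterior: Gamma(α+S, β+n) = Gamma(6.9+107, 4.3+12) = Gamma(113.9, 16.3).
Posterior mean = α/β = 113.9/16.3 = 6.9877.

6.9877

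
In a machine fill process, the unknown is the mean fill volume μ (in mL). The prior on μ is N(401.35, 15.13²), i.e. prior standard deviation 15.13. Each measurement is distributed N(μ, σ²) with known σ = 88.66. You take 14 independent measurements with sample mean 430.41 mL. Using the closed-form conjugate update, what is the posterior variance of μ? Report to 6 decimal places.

162.616619

For Normal data with known variance σ², a Normal(μ₀, σ₀²) prior on μ is conjugate. Posterior precision = 1/σ₀² + n/σ²; posterior mean is the precision-weighted average of μ₀ and x̄.
σ₀² = 15.13² = 228.9169, σ² = 88.66² = 7860.5956; σ² + n·σ₀² = 7860.5956 + 14·228.9169 = 11065.4322.
Posterior precision = 1/σ₀² + n/σ² = 1/228.9169 + 14/7860.5956 = (σ² + n·σ₀²)/(σ₀²σ²) = 11065.4322/(228.9169·7860.5956); posterior variance σₙ² = σ₀²σ²/(σ² + n·σ₀²) = 228.9169·7860.5956/11065.4322 = 162.616619.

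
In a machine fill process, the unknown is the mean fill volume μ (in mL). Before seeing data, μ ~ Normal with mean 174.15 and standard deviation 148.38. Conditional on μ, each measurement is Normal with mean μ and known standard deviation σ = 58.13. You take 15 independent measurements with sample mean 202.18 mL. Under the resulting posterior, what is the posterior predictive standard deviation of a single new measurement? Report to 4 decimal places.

For Normal data with known variance σ², a Normal(μ₀, σ₀²) prior on μ is conjugate. Posterior precision = 1/σ₀² + n/σ²; posterior mean is the precision-weighted average of μ₀ and x̄.
σ₀² = 148.38² = 22016.6244, σ² = 58.13² = 3379.0969; σ² + n·σ₀² = 3379.0969 + 15·22016.6244 = 333628.4629.
Posterior precision = 1/σ₀² + n/σ² = 1/22016.6244 + 15/3379.0969 = (σ² + n·σ₀²)/(σ₀²σ²) = 333628.4629/(22016.6244·3379.0969); posterior variance σₙ² = σ₀²σ²/(σ² + n·σ₀²) = 22016.6244·3379.0969/333628.4629 = 222.991488.
Predictive variance for one new observation = σₙ² + σ² = 22016.6244·3379.0969/333628.4629 + 3379.0969 = σ²·(σ₀² + 333628.4629)/333628.4629 = 3379.0969·355645.0873/333628.4629 = 3602.088388; SD = √(3379.0969·355645.0873/333628.4629) = 60.0174.

60.0174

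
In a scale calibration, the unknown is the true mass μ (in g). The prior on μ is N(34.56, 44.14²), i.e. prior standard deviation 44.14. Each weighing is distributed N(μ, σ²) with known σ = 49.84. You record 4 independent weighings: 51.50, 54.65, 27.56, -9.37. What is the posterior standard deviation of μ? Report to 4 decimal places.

For Normal data with known variance σ², a Normal(μ₀, σ₀²) prior on μ is conjugate. Posterior precision = 1/σ₀² + n/σ²; posterior mean is the precision-weighted average of μ₀ and x̄.
σ₀² = 44.14² = 1948.3396, σ² = 49.84² = 2484.0256; σ² + n·σ₀² = 2484.0256 + 4·1948.3396 = 10277.384.
Posterior precision = 1/σ₀² + n/σ² = 1/1948.3396 + 4/2484.0256 = (σ² + n·σ₀²)/(σ₀²σ²) = 10277.384/(1948.3396·2484.0256); posterior variance σₙ² = σ₀²σ²/(σ² + n·σ₀²) = 1948.3396·2484.0256/10277.384 = 470.910248.
Posterior SD = √σₙ² = √(1948.3396·2484.0256/10277.384) = 21.7005.

21.7005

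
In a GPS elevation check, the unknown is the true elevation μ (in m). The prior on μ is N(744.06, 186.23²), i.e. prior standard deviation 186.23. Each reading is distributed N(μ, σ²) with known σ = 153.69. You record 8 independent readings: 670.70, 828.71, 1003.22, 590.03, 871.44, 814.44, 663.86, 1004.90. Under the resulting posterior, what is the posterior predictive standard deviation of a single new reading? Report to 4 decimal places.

162.3008

For Normal data with known variance σ², a Normal(μ₀, σ₀²) prior on μ is conjugate. Posterior precision = 1/σ₀² + n/σ²; posterior mean is the precision-weighted average of μ₀ and x̄.
σ₀² = 186.23² = 34681.6129, σ² = 153.69² = 23620.6161; σ² + n·σ₀² = 23620.6161 + 8·34681.6129 = 301073.5193.
Posterior precision = 1/σ₀² + n/σ² = 1/34681.6129 + 8/23620.6161 = (σ² + n·σ₀²)/(σ₀²σ²) = 301073.5193/(34681.6129·23620.6161); posterior variance σₙ² = σ₀²σ²/(σ² + n·σ₀²) = 34681.6129·23620.6161/301073.5193 = 2720.933631.
Predictive variance for one new observation = σₙ² + σ² = 34681.6129·23620.6161/301073.5193 + 23620.6161 = σ²·(σ₀² + 301073.5193)/301073.5193 = 23620.6161·335755.1322/301073.5193 = 26341.549731; SD = √(23620.6161·335755.1322/301073.5193) = 162.3008.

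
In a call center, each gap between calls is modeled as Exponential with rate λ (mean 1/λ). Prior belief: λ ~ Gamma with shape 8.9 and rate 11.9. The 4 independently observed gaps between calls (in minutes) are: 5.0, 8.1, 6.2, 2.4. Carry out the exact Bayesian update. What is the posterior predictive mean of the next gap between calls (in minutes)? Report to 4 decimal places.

With a Gamma(shape α, rate β) prior on the exponential rate λ, the posterior after n observations with total T = Σxᵢ is Gamma(α+n, β+T).
Sum of observations T = 21.7 minutes; n = 4.
Posterior: Gamma(8.9+4, 11.9+21.7) = Gamma(12.9, 33.6).
The predictive distribution for the next observation is Lomax; its mean is β/(α−1) = 33.6/11.9 = 2.8235.

2.8235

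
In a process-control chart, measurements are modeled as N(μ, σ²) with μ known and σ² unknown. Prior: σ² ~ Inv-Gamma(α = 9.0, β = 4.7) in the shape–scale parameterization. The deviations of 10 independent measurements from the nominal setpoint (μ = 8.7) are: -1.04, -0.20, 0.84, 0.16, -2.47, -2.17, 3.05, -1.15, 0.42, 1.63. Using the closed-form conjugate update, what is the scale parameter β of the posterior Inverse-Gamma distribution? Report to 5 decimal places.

17.76045

With known mean μ and an Inverse-Gamma(α, β) prior on σ², the Normal likelihood is conjugate: posterior is Inv-Gamma(α + n/2, β + Σ(xᵢ−μ)²/2).
Σ(xᵢ−μ)² = (-1.04)² + (-0.20)² + (0.84)² + (0.16)² + (-2.47)² + (-2.17)² + (3.05)² + (-1.15)² + (0.42)² + (1.63)² = 26.1209.
Posterior: Inv-Gamma(9.0 + 10/2, 4.7 + 26.1209/2) = Inv-Gamma(14.00, 17.76045).
Posterior β = 17.76045.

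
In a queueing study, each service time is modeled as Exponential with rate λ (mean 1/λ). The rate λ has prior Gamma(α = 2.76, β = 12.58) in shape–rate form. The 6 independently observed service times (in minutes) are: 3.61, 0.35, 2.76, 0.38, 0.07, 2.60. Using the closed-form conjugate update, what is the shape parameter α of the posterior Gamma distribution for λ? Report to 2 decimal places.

With a Gamma(shape α, rate β) prior on the exponential rate λ, the posterior after n observations with total T = Σxᵢ is Gamma(α+n, β+T).
Sum of observations T = 9.77 minutes; n = 6.
Posterior: Gamma(2.76+6, 12.58+9.77) = Gamma(8.76, 22.35).
Posterior α = 8.76.

8.76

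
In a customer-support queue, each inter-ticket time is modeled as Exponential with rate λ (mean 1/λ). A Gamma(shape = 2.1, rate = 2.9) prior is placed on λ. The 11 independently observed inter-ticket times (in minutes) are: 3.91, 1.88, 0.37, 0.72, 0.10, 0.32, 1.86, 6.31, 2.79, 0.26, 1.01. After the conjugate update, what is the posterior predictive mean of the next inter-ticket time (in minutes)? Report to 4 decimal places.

With a Gamma(shape α, rate β) prior on the exponential rate λ, the posterior after n observations with total T = Σxᵢ is Gamma(α+n, β+T).
Sum of observations T = 19.53 minutes; n = 11.
Posterior: Gamma(2.1+11, 2.9+19.53) = Gamma(13.1, 22.43).
The predictive distribution for the next observation is Lomax; its mean is β/(α−1) = 22.43/12.1 = 1.8537.

1.8537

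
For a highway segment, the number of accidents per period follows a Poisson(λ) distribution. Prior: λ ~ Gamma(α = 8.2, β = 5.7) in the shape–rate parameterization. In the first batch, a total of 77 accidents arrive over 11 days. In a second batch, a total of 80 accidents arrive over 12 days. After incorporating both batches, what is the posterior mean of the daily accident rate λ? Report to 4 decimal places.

With a Gamma(shape α, rate β) prior, the Poisson likelihood is conjugate: the posterior is Gamma(α + ΣXᵢ, β + n).
After batch 1: Gamma(α+S, β+n) = Gamma(8.2+77, 5.7+11) = Gamma(85.2, 16.7).
After batch 2: Gamma(α+S, β+n) = Gamma(85.2+80, 16.7+12) = Gamma(165.2, 28.7).
Posterior mean = α/β = 165.2/28.7 = 5.7561.

5.7561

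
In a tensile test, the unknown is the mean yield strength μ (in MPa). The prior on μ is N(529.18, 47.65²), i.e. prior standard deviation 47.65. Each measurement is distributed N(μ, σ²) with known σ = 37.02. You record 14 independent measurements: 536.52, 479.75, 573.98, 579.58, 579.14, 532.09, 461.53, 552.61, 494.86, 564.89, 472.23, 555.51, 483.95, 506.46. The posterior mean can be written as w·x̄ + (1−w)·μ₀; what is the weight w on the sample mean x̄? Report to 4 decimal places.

0.9587

For Normal data with known variance σ², a Normal(μ₀, σ₀²) prior on μ is conjugate. Posterior precision = 1/σ₀² + n/σ²; posterior mean is the precision-weighted average of μ₀ and x̄.
σ₀² = 47.65² = 2270.5225, σ² = 37.02² = 1370.4804. Prior precision 1/σ₀² = 1/2270.5225; data precision n/σ² = 14/1370.4804.
w = (n/σ²)/(1/σ₀² + n/σ²) = n·σ₀²/(σ² + n·σ₀²) = 14·2270.5225/(1370.4804 + 14·2270.5225) = 31787.315/33157.7954 = 0.9587.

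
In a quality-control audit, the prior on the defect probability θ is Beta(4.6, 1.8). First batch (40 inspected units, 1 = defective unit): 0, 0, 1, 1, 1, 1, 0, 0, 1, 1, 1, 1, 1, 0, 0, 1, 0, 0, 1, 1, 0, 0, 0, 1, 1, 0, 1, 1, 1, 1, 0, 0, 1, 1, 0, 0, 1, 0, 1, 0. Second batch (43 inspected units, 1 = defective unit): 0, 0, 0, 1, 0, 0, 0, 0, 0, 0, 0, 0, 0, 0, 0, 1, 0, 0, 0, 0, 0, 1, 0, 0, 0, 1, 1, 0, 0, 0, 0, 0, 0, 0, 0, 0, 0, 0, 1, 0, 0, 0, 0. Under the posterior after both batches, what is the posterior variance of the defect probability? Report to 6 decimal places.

0.002563

The Beta prior is conjugate to a Binomial/Bernoulli likelihood; the update adds successes to α and failures to β.
After batch 1: Beta(4.6+22, 1.8+18) = Beta(26.6, 19.8).
After batch 2: Beta(26.6+6, 19.8+37) = Beta(32.6, 56.8).
Var = αβ/((α+β)²(α+β+1)) = 32.6·56.8/(89.4²·90.4) = 0.002563.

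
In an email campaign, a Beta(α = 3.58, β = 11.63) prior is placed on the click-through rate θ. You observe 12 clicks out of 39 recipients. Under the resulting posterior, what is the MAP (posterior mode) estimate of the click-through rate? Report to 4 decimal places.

The Beta prior is conjugate to a Binomial/Bernoulli likelihood; the update adds successes to α and failures to β.
Posterior: Beta(α+k, β+n−k) = Beta(3.58+12, 11.63+27) = Beta(15.58, 38.63).
Mode of Beta(a,b) for a,b>1 is (a−1)/(a+b−2) = 14.58/52.21 = 0.2793.

0.2793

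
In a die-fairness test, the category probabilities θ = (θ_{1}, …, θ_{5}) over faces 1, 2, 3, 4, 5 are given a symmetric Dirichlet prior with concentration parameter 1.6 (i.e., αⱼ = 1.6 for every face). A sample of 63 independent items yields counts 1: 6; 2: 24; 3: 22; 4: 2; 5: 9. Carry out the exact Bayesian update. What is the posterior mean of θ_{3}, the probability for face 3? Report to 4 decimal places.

The Dirichlet prior is conjugate to the Multinomial likelihood: each posterior αⱼ = prior αⱼ + observed count nⱼ.
Posterior concentration: (7.6, 25.6, 23.6, 3.6, 10.6), total = 71.0.
E[θ_{3}|data] = α_{3}/Σα = 23.6/71.0 = 0.3324.

0.3324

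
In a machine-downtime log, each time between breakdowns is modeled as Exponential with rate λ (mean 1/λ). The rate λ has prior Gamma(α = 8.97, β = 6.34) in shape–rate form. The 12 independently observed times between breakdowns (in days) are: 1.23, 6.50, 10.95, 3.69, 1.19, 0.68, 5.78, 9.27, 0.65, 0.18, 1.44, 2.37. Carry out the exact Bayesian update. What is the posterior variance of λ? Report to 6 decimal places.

0.008298

With a Gamma(shape α, rate β) prior on the exponential rate λ, the posterior after n observations with total T = Σxᵢ is Gamma(α+n, β+T).
Sum of observations T = 43.93 days; n = 12.
Posterior: Gamma(8.97+12, 6.34+43.93) = Gamma(20.97, 50.27).
Var = α/β² = 0.008298.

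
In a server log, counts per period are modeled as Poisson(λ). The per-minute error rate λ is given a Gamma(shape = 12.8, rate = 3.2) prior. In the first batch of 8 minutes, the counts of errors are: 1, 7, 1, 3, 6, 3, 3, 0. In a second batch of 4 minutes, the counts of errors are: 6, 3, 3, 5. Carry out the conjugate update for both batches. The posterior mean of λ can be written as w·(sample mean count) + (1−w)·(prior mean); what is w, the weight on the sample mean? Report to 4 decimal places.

0.7895

With a Gamma(shape α, rate β) prior, the Poisson likelihood is conjugate: the posterior is Gamma(α + ΣXᵢ, β + n).
Total number of minutes: n = 8 + 4 = 12.
Posterior mean = (α₀+S)/(β₀+n) = [n/(β₀+n)]·(S/n) + [β₀/(β₀+n)]·(α₀/β₀), so only n and β₀ enter the weight.
Weight on data w = n/(β₀+n) = 12/(3.2+12) = 12/15.2 = 0.7895.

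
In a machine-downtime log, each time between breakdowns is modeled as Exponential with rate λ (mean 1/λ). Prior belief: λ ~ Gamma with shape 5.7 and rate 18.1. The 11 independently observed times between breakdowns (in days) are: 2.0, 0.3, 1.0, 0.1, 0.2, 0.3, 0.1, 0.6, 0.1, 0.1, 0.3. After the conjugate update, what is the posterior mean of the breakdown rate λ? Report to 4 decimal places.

With a Gamma(shape α, rate β) prior on the exponential rate λ, the posterior after n observations with total T = Σxᵢ is Gamma(α+n, β+T).
Sum of observations T = 5.1 days; n = 11.
Posterior: Gamma(5.7+11, 18.1+5.1) = Gamma(16.7, 23.2).
Posterior mean of λ = α/β = 16.7/23.2 = 0.7198.

0.7198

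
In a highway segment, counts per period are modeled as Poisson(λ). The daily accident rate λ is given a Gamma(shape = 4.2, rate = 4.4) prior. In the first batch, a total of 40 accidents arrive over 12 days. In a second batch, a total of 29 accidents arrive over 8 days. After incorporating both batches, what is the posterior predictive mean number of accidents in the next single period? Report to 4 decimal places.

With a Gamma(shape α, rate β) prior, the Poisson likelihood is conjugate: the posterior is Gamma(α + ΣXᵢ, β + n).
After batch 1: Gamma(α+S, β+n) = Gamma(4.2+40, 4.4+12) = Gamma(44.2, 16.4).
After batch 2: Gamma(α+S, β+n) = Gamma(44.2+29, 16.4+8) = Gamma(73.2, 24.4).
The predictive distribution for one future period is NegBinom with mean α/β = 3.0000.

3.0000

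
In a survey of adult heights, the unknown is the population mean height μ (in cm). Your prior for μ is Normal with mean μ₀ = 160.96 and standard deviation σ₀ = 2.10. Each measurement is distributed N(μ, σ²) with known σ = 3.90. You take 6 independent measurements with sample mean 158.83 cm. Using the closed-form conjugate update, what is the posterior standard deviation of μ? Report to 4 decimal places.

For Normal data with known variance σ², a Normal(μ₀, σ₀²) prior on μ is conjugate. Posterior precision = 1/σ₀² + n/σ²; posterior mean is the precision-weighted average of μ₀ and x̄.
σ₀² = 2.10² = 4.41, σ² = 3.90² = 15.21; σ² + n·σ₀² = 15.21 + 6·4.41 = 41.67.
Posterior precision = 1/σ₀² + n/σ² = 1/4.41 + 6/15.21 = (σ² + n·σ₀²)/(σ₀²σ²) = 41.67/(4.41·15.21); posterior variance σₙ² = σ₀²σ²/(σ² + n·σ₀²) = 4.41·15.21/41.67 = 1.609698.
Posterior SD = √σₙ² = √(4.41·15.21/41.67) = 1.2687.

1.2687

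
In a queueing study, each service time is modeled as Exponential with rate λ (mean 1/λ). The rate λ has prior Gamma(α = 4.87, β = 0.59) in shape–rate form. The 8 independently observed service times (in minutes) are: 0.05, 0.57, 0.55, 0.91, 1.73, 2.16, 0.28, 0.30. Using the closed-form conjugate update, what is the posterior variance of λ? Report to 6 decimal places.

With a Gamma(shape α, rate β) prior on the exponential rate λ, the posterior after n observations with total T = Σxᵢ is Gamma(α+n, β+T).
Sum of observations T = 6.55 minutes; n = 8.
Posterior: Gamma(4.87+8, 0.59+6.55) = Gamma(12.87, 7.14).
Var = α/β² = 0.252454.

0.252454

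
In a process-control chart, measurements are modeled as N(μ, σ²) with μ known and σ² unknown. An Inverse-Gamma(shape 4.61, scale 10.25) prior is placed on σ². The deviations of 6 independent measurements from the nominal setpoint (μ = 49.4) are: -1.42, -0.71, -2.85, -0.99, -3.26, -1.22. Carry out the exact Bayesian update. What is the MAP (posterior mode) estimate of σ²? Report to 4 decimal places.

With known mean μ and an Inverse-Gamma(α, β) prior on σ², the Normal likelihood is conjugate: posterior is Inv-Gamma(α + n/2, β + Σ(xᵢ−μ)²/2).
Σ(xᵢ−μ)² = (-1.42)² + (-0.71)² + (-2.85)² + (-0.99)² + (-3.26)² + (-1.22)² = 23.7391.
Posterior: Inv-Gamma(4.61 + 6/2, 10.25 + 23.7391/2) = Inv-Gamma(7.61, 22.11955).
Mode = β/(α+1) = 22.11955/8.61 = 2.5691.

2.5691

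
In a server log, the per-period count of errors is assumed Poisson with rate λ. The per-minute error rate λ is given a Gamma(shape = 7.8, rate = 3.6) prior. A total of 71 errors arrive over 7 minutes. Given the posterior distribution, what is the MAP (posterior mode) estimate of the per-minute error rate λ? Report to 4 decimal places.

With a Gamma(shape α, rate β) prior, the Poisson likelihood is conjugate: the posterior is Gamma(α + ΣXᵢ, β + n).
Posterior: Gamma(α+S, β+n) = Gamma(7.8+71, 3.6+7) = Gamma(78.8, 10.6).
Mode of Gamma(α,β) for α≥1 is (α−1)/β = 77.8/10.6 = 7.3396.

7.3396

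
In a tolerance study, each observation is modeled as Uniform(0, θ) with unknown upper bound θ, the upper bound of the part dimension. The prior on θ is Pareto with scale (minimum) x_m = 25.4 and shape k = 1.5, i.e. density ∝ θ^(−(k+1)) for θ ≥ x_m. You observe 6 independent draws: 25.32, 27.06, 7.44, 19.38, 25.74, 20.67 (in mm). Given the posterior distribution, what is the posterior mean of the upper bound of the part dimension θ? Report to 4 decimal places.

A Pareto(scale x_m, shape k) prior on the upper bound θ of Uniform(0, θ) is conjugate: posterior is Pareto(max(x_m, max xᵢ), k + n).
Sample maximum = 27.06; prior scale x_m = 25.4 → posterior scale = max = 27.06.
Posterior shape = 1.5 + 6 = 7.5.
E[θ|data] = k·x_m/(k−1) = 7.5·27.06/6.5 = 31.2231.

31.2231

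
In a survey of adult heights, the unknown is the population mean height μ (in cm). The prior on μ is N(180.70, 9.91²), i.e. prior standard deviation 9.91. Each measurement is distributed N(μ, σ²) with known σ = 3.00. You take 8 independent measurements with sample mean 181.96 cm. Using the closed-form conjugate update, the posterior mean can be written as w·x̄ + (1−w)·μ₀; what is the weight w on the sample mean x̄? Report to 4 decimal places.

0.9887

For Normal data with known variance σ², a Normal(μ₀, σ₀²) prior on μ is conjugate. Posterior precision = 1/σ₀² + n/σ²; posterior mean is the precision-weighted average of μ₀ and x̄.
σ₀² = 9.91² = 98.2081, σ² = 3.00² = 9. Prior precision 1/σ₀² = 1/98.2081; data precision n/σ² = 8/9.
w = (n/σ²)/(1/σ₀² + n/σ²) = n·σ₀²/(σ² + n·σ₀²) = 8·98.2081/(9 + 8·98.2081) = 785.6648/794.6648 = 0.9887.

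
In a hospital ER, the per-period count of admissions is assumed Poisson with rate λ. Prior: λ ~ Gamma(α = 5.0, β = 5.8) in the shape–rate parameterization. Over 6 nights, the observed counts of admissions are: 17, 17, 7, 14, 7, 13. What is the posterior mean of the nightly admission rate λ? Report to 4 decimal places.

With a Gamma(shape α, rate β) prior, the Poisson likelihood is conjugate: the posterior is Gamma(α + ΣXᵢ, β + n).
Sum of counts S = 75 over n = 6 nights.
Posterior: Gamma(α+S, β+n) = Gamma(5.0+75, 5.8+6) = Gamma(80.0, 11.8).
Posterior mean = α/β = 80.0/11.8 = 6.7797.

6.7797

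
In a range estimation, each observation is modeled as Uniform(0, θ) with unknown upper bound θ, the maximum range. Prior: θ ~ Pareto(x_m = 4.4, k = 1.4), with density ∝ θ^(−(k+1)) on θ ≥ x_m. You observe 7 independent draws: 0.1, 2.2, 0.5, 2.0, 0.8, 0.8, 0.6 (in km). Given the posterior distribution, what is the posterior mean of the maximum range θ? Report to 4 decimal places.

4.9946

A Pareto(scale x_m, shape k) prior on the upper bound θ of Uniform(0, θ) is conjugate: posterior is Pareto(max(x_m, max xᵢ), k + n).
Sample maximum = 2.2; prior scale x_m = 4.4 → posterior scale = max = 4.4.
Posterior shape = 1.4 + 7 = 8.4.
E[θ|data] = k·x_m/(k−1) = 8.4·4.4/7.4 = 4.9946.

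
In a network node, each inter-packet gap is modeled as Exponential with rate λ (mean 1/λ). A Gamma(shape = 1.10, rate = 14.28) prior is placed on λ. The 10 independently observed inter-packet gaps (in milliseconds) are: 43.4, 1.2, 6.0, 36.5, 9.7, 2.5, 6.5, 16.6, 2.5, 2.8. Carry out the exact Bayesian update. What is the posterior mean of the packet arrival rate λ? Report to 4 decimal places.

With a Gamma(shape α, rate β) prior on the exponential rate λ, the posterior after n observations with total T = Σxᵢ is Gamma(α+n, β+T).
Sum of observations T = 127.7 milliseconds; n = 10.
Posterior: Gamma(1.10+10, 14.28+127.7) = Gamma(11.10, 141.98).
Posterior mean of λ = α/β = 11.10/141.98 = 0.0782.

0.0782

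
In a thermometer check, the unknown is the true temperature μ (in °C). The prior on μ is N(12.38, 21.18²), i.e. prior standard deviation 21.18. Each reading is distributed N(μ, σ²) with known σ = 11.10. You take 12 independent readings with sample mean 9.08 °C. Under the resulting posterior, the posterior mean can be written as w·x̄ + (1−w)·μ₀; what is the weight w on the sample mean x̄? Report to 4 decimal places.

For Normal data with known variance σ², a Normal(μ₀, σ₀²) prior on μ is conjugate. Posterior precision = 1/σ₀² + n/σ²; posterior mean is the precision-weighted average of μ₀ and x̄.
σ₀² = 21.18² = 448.5924, σ² = 11.10² = 123.21. Prior precision 1/σ₀² = 1/448.5924; data precision n/σ² = 12/123.21.
w = (n/σ²)/(1/σ₀² + n/σ²) = n·σ₀²/(σ² + n·σ₀²) = 12·448.5924/(123.21 + 12·448.5924) = 5383.1088/5506.3188 = 0.9776.

0.9776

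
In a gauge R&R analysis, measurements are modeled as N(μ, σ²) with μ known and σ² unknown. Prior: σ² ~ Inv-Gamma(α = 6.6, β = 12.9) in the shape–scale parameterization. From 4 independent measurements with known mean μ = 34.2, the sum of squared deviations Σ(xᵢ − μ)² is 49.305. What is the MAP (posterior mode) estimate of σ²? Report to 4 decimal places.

With known mean μ and an Inverse-Gamma(α, β) prior on σ², the Normal likelihood is conjugate: posterior is Inv-Gamma(α + n/2, β + Σ(xᵢ−μ)²/2).
Posterior: Inv-Gamma(6.6 + 4/2, 12.9 + 49.305/2) = Inv-Gamma(8.60, 37.5525).
Mode = β/(α+1) = 37.5525/9.60 = 3.9117.

3.9117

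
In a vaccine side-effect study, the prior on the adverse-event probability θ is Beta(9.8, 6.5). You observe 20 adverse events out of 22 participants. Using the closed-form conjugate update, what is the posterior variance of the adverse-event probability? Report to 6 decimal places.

The Beta prior is conjugate to a Binomial/Bernoulli likelihood; the update adds successes to α and failures to β.
Posterior: Beta(α+k, β+n−k) = Beta(9.8+20, 6.5+2) = Beta(29.8, 8.5).
Var = αβ/((α+β)²(α+β+1)) = 29.8·8.5/(38.3²·39.3) = 0.004394.

0.004394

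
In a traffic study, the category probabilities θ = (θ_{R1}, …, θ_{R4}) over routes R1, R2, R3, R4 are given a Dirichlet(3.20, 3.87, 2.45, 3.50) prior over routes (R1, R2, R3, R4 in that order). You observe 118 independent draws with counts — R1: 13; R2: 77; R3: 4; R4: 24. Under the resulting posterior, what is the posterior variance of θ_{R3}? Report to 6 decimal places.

The Dirichlet prior is conjugate to the Multinomial likelihood: each posterior αⱼ = prior αⱼ + observed count nⱼ.
Posterior concentration: (16.20, 80.87, 6.45, 27.50), total = 131.02.
Var[θ_j] = α_j(Σα−α_j)/((Σα)²(Σα+1)) = 6.45·124.57/(131.02²·132.02) = 0.000355.

0.000355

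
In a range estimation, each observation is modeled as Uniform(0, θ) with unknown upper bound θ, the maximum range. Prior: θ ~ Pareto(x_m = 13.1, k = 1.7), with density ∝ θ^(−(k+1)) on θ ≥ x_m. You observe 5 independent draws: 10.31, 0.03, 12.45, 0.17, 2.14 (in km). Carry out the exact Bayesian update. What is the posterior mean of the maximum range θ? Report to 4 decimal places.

15.3982

A Pareto(scale x_m, shape k) prior on the upper bound θ of Uniform(0, θ) is conjugate: posterior is Pareto(max(x_m, max xᵢ), k + n).
Sample maximum = 12.45; prior scale x_m = 13.1 → posterior scale = max = 13.10.
Posterior shape = 1.7 + 5 = 6.7.
E[θ|data] = k·x_m/(k−1) = 6.7·13.10/5.7 = 15.3982.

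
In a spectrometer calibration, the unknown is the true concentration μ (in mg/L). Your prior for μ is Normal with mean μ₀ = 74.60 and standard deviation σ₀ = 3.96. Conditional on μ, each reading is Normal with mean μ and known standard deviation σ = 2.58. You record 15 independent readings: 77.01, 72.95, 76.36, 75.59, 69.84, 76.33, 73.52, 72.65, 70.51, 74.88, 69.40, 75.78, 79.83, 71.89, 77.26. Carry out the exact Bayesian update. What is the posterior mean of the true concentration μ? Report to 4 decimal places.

74.2629

For Normal data with known variance σ², a Normal(μ₀, σ₀²) prior on μ is conjugate. Posterior precision = 1/σ₀² + n/σ²; posterior mean is the precision-weighted average of μ₀ and x̄.
Σxᵢ = 77.01 + 72.95 + 76.36 + 75.59 + 69.84 + 76.33 + 73.52 + 72.65 + 70.51 + 74.88 + 69.40 + 75.78 + 79.83 + 71.89 + 77.26 = 1113.8, so n·x̄ = 1113.8.
σ₀² = 3.96² = 15.6816, σ² = 2.58² = 6.6564; σ² + n·σ₀² = 6.6564 + 15·15.6816 = 241.8804.
Posterior mean = (μ₀/σ₀² + n·x̄/σ²)/(1/σ₀² + n/σ²) = (σ²·μ₀ + σ₀²·n·x̄)/(σ² + n·σ₀²) = (6.6564·74.60 + 15.6816·1113.8)/241.8804 = 17962.73352/241.8804 = 74.2629.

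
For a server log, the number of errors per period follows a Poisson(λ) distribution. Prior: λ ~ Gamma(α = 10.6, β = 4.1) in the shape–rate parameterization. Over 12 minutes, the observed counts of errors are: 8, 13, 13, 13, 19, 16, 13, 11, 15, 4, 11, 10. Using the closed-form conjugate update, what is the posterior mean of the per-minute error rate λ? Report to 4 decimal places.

9.7267

With a Gamma(shape α, rate β) prior, the Poisson likelihood is conjugate: the posterior is Gamma(α + ΣXᵢ, β + n).
Sum of counts S = 146 over n = 12 minutes.
Posterior: Gamma(α+S, β+n) = Gamma(10.6+146, 4.1+12) = Gamma(156.6, 16.1).
Posterior mean = α/β = 156.6/16.1 = 9.7267.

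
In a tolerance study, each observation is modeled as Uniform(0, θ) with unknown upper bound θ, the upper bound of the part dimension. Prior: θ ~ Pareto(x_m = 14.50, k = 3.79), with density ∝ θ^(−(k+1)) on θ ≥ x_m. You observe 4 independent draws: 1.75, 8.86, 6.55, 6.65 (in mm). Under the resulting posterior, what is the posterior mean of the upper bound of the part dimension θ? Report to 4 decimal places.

16.6355

A Pareto(scale x_m, shape k) prior on the upper bound θ of Uniform(0, θ) is conjugate: posterior is Pareto(max(x_m, max xᵢ), k + n).
Sample maximum = 8.86; prior scale x_m = 14.50 → posterior scale = max = 14.50.
Posterior shape = 3.79 + 4 = 7.79.
E[θ|data] = k·x_m/(k−1) = 7.79·14.50/6.79 = 16.6355.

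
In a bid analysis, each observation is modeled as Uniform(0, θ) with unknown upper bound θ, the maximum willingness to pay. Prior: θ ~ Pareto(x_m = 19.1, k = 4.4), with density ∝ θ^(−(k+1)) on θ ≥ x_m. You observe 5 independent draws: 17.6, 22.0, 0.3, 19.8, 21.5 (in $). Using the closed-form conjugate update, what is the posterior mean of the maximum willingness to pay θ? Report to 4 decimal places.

24.6190

A Pareto(scale x_m, shape k) prior on the upper bound θ of Uniform(0, θ) is conjugate: posterior is Pareto(max(x_m, max xᵢ), k + n).
Sample maximum = 22.0; prior scale x_m = 19.1 → posterior scale = max = 22.0.
Posterior shape = 4.4 + 5 = 9.4.
E[θ|data] = k·x_m/(k−1) = 9.4·22.0/8.4 = 24.6190.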